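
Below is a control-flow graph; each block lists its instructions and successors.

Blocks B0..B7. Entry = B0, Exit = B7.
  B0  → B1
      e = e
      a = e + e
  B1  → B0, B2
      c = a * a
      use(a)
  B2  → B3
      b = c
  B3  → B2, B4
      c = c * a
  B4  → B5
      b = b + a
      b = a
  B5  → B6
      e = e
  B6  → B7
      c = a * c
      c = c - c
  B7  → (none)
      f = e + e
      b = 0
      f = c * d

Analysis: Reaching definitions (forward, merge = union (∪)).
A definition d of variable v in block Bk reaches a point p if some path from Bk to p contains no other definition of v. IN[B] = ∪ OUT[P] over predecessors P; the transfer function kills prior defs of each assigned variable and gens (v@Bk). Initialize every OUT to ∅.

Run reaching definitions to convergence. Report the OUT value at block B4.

Answer: {a@B0, b@B4, c@B3, e@B0}

Derivation:
Converged values:
  B0: | IN={a@B0, c@B1, e@B0} | OUT={a@B0, c@B1, e@B0}
  B1: | IN={a@B0, c@B1, e@B0} | OUT={a@B0, c@B1, e@B0}
  B2: | IN={a@B0, b@B2, c@B1, c@B3, e@B0} | OUT={a@B0, b@B2, c@B1, c@B3, e@B0}
  B3: | IN={a@B0, b@B2, c@B1, c@B3, e@B0} | OUT={a@B0, b@B2, c@B3, e@B0}
  B4: | IN={a@B0, b@B2, c@B3, e@B0} | OUT={a@B0, b@B4, c@B3, e@B0}
  B5: | IN={a@B0, b@B4, c@B3, e@B0} | OUT={a@B0, b@B4, c@B3, e@B5}
  B6: | IN={a@B0, b@B4, c@B3, e@B5} | OUT={a@B0, b@B4, c@B6, e@B5}
  B7: | IN={a@B0, b@B4, c@B6, e@B5} | OUT={a@B0, b@B7, c@B6, e@B5, f@B7}

Merge at B4: IN[B4] = OUT[B3] = {a@B0, b@B2, c@B3, e@B0}
Applying B4's transfer function to that IN value gives OUT[B4] (row B4 above).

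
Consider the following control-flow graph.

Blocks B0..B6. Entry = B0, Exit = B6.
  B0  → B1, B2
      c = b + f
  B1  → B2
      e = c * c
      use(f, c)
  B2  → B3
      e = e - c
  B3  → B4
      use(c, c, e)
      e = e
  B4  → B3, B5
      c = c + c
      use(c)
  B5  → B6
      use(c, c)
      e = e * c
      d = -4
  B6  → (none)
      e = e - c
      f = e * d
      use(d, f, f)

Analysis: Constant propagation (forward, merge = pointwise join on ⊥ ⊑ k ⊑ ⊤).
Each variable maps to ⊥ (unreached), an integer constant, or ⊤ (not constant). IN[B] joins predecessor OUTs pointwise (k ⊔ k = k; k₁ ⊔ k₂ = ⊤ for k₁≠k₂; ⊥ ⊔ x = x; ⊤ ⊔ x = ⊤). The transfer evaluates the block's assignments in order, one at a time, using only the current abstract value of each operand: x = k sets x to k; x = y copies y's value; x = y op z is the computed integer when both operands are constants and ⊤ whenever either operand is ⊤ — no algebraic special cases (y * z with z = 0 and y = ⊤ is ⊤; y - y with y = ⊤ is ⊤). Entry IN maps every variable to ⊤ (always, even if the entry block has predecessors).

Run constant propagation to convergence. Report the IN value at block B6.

Fixpoint table:
  B0:   IN=(all ⊤)   OUT=(all ⊤)
  B1:   IN=(all ⊤)   OUT=(all ⊤)
  B2:   IN=(all ⊤)   OUT=(all ⊤)
  B3:   IN=(all ⊤)   OUT=(all ⊤)
  B4:   IN=(all ⊤)   OUT=(all ⊤)
  B5:   IN=(all ⊤)   OUT={d:-4; rest ⊤}
  B6:   IN={d:-4; rest ⊤}   OUT={d:-4; rest ⊤}

Merge at B6: IN[B6] = OUT[B5] = {a: ⊤, b: ⊤, c: ⊤, d: -4, e: ⊤, f: ⊤}

Answer: {a: ⊤, b: ⊤, c: ⊤, d: -4, e: ⊤, f: ⊤}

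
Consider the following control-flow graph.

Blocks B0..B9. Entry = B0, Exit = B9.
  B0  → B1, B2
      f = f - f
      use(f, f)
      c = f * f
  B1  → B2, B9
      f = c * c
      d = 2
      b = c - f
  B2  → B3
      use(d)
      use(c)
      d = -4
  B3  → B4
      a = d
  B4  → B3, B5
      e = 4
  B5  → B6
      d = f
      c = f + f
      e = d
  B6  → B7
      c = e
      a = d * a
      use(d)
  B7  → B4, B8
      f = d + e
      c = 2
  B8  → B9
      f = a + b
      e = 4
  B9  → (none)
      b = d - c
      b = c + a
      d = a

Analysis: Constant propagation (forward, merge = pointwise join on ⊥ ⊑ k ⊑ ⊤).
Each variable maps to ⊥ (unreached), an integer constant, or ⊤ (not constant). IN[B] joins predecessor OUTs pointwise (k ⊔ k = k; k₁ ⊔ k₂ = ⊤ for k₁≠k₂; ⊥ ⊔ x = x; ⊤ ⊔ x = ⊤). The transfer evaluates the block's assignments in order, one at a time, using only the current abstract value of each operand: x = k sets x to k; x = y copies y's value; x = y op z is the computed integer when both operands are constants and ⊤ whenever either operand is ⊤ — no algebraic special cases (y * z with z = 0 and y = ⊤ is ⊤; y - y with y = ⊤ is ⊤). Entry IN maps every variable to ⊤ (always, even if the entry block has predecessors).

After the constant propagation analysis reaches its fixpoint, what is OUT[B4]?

Per-block solution:
  B0: | IN=(all ⊤) | OUT=(all ⊤)
  B1: | IN=(all ⊤) | OUT={d:2; rest ⊤}
  B2: | IN=(all ⊤) | OUT={d:-4; rest ⊤}
  B3: | IN=(all ⊤) | OUT=(all ⊤)
  B4: | IN=(all ⊤) | OUT={e:4; rest ⊤}
  B5: | IN={e:4; rest ⊤} | OUT=(all ⊤)
  B6: | IN=(all ⊤) | OUT=(all ⊤)
  B7: | IN=(all ⊤) | OUT={c:2; rest ⊤}
  B8: | IN={c:2; rest ⊤} | OUT={c:2, e:4; rest ⊤}
  B9: | IN=(all ⊤) | OUT=(all ⊤)

Merge at B4: IN[B4] = OUT[B3] ⊔ OUT[B7] = {a: ⊤, b: ⊤, c: ⊤, d: ⊤, e: ⊤, f: ⊤}
Applying B4's transfer function to that IN value gives OUT[B4] (row B4 above).

Answer: {a: ⊤, b: ⊤, c: ⊤, d: ⊤, e: 4, f: ⊤}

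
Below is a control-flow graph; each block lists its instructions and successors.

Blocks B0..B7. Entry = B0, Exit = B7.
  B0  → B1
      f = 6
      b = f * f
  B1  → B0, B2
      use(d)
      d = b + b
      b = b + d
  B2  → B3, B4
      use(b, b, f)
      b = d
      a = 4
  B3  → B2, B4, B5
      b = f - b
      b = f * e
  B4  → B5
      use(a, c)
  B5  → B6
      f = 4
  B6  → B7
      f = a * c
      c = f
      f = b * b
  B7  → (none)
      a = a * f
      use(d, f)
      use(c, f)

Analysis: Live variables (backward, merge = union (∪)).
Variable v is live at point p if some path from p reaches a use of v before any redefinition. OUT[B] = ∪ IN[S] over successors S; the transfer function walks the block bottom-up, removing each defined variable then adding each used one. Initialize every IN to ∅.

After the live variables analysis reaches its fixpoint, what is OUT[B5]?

Converged values:
  B0:   IN={c, d, e}   OUT={b, c, d, e, f}
  B1:   IN={b, c, d, e, f}   OUT={b, c, d, e, f}
  B2:   IN={b, c, d, e, f}   OUT={a, b, c, d, e, f}
  B3:   IN={a, b, c, d, e, f}   OUT={a, b, c, d, e, f}
  B4:   IN={a, b, c, d}   OUT={a, b, c, d}
  B5:   IN={a, b, c, d}   OUT={a, b, c, d}
  B6:   IN={a, b, c, d}   OUT={a, c, d, f}
  B7:   IN={a, c, d, f}   OUT={}

Merge at B5: OUT[B5] = IN[B6] = {a, b, c, d}

Answer: {a, b, c, d}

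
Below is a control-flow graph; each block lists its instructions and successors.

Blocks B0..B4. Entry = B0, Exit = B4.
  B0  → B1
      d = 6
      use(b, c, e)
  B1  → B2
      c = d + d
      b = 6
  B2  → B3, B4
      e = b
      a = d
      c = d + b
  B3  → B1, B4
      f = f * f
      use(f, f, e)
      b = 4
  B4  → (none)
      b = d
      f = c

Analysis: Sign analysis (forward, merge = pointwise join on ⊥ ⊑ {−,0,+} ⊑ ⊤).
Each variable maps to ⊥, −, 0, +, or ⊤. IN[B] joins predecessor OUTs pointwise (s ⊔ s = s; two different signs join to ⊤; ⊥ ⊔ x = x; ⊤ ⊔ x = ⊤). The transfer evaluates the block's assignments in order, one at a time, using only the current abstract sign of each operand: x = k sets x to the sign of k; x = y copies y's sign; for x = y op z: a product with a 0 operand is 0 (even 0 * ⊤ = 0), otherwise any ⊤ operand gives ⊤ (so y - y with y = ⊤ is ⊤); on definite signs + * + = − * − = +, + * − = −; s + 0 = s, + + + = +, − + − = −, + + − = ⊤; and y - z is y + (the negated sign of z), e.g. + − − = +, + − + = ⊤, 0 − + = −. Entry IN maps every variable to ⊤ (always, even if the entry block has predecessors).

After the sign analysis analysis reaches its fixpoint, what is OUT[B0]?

Answer: {a: ⊤, b: ⊤, c: ⊤, d: +, e: ⊤, f: ⊤}

Working:
Converged values:
  B0: | IN=(all ⊤) | OUT={d:+; rest ⊤}
  B1: | IN={d:+; rest ⊤} | OUT={b:+, c:+, d:+; rest ⊤}
  B2: | IN={b:+, c:+, d:+; rest ⊤} | OUT={a:+, b:+, c:+, d:+, e:+; rest ⊤}
  B3: | IN={a:+, b:+, c:+, d:+, e:+; rest ⊤} | OUT={a:+, b:+, c:+, d:+, e:+; rest ⊤}
  B4: | IN={a:+, b:+, c:+, d:+, e:+; rest ⊤} | OUT={a:+, b:+, c:+, d:+, e:+, f:+; rest ⊤}

B0 is the boundary node: IN[B0] = {a: ⊤, b: ⊤, c: ⊤, d: ⊤, e: ⊤, f: ⊤}
Applying B0's transfer function to that IN value gives OUT[B0] (row B0 above).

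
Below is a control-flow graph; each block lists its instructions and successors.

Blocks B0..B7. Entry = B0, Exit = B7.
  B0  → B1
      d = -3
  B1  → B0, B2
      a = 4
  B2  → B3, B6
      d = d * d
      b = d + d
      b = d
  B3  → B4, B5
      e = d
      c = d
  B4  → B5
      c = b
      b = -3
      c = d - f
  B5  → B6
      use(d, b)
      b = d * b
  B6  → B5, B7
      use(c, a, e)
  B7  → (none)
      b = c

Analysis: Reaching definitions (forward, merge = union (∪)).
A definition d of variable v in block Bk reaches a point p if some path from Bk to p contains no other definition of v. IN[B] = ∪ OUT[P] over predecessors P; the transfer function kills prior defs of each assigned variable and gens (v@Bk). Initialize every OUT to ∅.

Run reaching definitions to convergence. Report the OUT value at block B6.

Fixpoint table:
  B0: | IN={a@B1, d@B0} | OUT={a@B1, d@B0}
  B1: | IN={a@B1, d@B0} | OUT={a@B1, d@B0}
  B2: | IN={a@B1, d@B0} | OUT={a@B1, b@B2, d@B2}
  B3: | IN={a@B1, b@B2, d@B2} | OUT={a@B1, b@B2, c@B3, d@B2, e@B3}
  B4: | IN={a@B1, b@B2, c@B3, d@B2, e@B3} | OUT={a@B1, b@B4, c@B4, d@B2, e@B3}
  B5: | IN={a@B1, b@B2, b@B4, b@B5, c@B3, c@B4, d@B2, e@B3} | OUT={a@B1, b@B5, c@B3, c@B4, d@B2, e@B3}
  B6: | IN={a@B1, b@B2, b@B5, c@B3, c@B4, d@B2, e@B3} | OUT={a@B1, b@B2, b@B5, c@B3, c@B4, d@B2, e@B3}
  B7: | IN={a@B1, b@B2, b@B5, c@B3, c@B4, d@B2, e@B3} | OUT={a@B1, b@B7, c@B3, c@B4, d@B2, e@B3}

Merge at B6: IN[B6] = OUT[B2] ⊔ OUT[B5] = {a@B1, b@B2, b@B5, c@B3, c@B4, d@B2, e@B3}
Applying B6's transfer function to that IN value gives OUT[B6] (row B6 above).

Answer: {a@B1, b@B2, b@B5, c@B3, c@B4, d@B2, e@B3}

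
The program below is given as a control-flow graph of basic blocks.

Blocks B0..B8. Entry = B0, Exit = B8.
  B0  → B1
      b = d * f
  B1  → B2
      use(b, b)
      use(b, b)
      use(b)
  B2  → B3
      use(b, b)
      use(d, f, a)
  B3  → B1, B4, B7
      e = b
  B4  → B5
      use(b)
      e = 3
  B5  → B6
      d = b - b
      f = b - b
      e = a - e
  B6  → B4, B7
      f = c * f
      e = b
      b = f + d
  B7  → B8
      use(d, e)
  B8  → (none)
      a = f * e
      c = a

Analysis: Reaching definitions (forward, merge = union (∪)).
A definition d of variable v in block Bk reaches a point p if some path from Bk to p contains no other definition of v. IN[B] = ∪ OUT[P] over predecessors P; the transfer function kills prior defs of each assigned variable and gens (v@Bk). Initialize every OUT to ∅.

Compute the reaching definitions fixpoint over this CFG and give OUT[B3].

Answer: {b@B0, e@B3}

Working:
Per-block solution:
  B0:   IN={}   OUT={b@B0}
  B1:   IN={b@B0, e@B3}   OUT={b@B0, e@B3}
  B2:   IN={b@B0, e@B3}   OUT={b@B0, e@B3}
  B3:   IN={b@B0, e@B3}   OUT={b@B0, e@B3}
  B4:   IN={b@B0, b@B6, d@B5, e@B3, e@B6, f@B6}   OUT={b@B0, b@B6, d@B5, e@B4, f@B6}
  B5:   IN={b@B0, b@B6, d@B5, e@B4, f@B6}   OUT={b@B0, b@B6, d@B5, e@B5, f@B5}
  B6:   IN={b@B0, b@B6, d@B5, e@B5, f@B5}   OUT={b@B6, d@B5, e@B6, f@B6}
  B7:   IN={b@B0, b@B6, d@B5, e@B3, e@B6, f@B6}   OUT={b@B0, b@B6, d@B5, e@B3, e@B6, f@B6}
  B8:   IN={b@B0, b@B6, d@B5, e@B3, e@B6, f@B6}   OUT={a@B8, b@B0, b@B6, c@B8, d@B5, e@B3, e@B6, f@B6}

Merge at B3: IN[B3] = OUT[B2] = {b@B0, e@B3}
Applying B3's transfer function to that IN value gives OUT[B3] (row B3 above).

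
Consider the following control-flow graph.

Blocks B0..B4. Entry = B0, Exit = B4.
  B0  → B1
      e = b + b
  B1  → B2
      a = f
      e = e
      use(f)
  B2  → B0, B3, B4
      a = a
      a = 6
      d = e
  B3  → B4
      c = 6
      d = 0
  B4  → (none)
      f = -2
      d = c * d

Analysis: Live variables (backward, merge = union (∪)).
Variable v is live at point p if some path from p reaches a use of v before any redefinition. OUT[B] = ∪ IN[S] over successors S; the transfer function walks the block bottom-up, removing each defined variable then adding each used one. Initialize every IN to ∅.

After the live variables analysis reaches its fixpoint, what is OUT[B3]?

Answer: {c, d}

Working:
Fixpoint table:
  B0:  IN={b, c, f}  OUT={b, c, e, f}
  B1:  IN={b, c, e, f}  OUT={a, b, c, e, f}
  B2:  IN={a, b, c, e, f}  OUT={b, c, d, f}
  B3:  IN={}  OUT={c, d}
  B4:  IN={c, d}  OUT={}

Merge at B3: OUT[B3] = IN[B4] = {c, d}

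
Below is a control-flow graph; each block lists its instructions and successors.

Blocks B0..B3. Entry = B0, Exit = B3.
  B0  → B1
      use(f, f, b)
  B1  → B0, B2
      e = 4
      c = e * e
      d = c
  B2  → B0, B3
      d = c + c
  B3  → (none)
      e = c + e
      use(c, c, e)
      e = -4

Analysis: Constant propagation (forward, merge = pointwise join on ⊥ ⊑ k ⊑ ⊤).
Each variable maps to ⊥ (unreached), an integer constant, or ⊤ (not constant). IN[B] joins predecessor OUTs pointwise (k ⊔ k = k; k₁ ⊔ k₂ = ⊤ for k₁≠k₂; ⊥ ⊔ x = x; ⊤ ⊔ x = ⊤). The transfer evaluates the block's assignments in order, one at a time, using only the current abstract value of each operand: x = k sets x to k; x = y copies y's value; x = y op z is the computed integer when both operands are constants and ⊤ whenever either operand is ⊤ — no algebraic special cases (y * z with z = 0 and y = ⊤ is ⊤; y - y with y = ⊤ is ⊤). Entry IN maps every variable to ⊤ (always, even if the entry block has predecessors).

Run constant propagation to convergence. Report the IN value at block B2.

Per-block solution:
  B0:  IN=(all ⊤)  OUT=(all ⊤)
  B1:  IN=(all ⊤)  OUT={c:16, d:16, e:4; rest ⊤}
  B2:  IN={c:16, d:16, e:4; rest ⊤}  OUT={c:16, d:32, e:4; rest ⊤}
  B3:  IN={c:16, d:32, e:4; rest ⊤}  OUT={c:16, d:32, e:-4; rest ⊤}

Merge at B2: IN[B2] = OUT[B1] = {a: ⊤, b: ⊤, c: 16, d: 16, e: 4, f: ⊤}

Answer: {a: ⊤, b: ⊤, c: 16, d: 16, e: 4, f: ⊤}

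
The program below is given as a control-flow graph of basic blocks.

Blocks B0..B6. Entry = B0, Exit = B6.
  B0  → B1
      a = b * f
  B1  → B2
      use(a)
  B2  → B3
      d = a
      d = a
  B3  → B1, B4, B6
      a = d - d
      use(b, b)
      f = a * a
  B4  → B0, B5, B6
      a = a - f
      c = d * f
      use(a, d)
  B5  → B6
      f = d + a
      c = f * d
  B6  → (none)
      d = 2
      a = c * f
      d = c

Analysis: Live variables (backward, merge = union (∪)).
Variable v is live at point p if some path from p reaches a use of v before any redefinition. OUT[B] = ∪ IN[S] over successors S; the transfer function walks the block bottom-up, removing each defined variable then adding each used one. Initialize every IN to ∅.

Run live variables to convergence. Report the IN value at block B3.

Answer: {b, c, d}

Derivation:
Fixpoint table:
  B0:   IN={b, c, f}   OUT={a, b, c}
  B1:   IN={a, b, c}   OUT={a, b, c}
  B2:   IN={a, b, c}   OUT={b, c, d}
  B3:   IN={b, c, d}   OUT={a, b, c, d, f}
  B4:   IN={a, b, d, f}   OUT={a, b, c, d, f}
  B5:   IN={a, d}   OUT={c, f}
  B6:   IN={c, f}   OUT={}

Merge at B3: OUT[B3] = IN[B1] ⊔ IN[B4] ⊔ IN[B6] = {a, b, c, d, f}
Applying B3's transfer function to that OUT value gives IN[B3] (row B3 above).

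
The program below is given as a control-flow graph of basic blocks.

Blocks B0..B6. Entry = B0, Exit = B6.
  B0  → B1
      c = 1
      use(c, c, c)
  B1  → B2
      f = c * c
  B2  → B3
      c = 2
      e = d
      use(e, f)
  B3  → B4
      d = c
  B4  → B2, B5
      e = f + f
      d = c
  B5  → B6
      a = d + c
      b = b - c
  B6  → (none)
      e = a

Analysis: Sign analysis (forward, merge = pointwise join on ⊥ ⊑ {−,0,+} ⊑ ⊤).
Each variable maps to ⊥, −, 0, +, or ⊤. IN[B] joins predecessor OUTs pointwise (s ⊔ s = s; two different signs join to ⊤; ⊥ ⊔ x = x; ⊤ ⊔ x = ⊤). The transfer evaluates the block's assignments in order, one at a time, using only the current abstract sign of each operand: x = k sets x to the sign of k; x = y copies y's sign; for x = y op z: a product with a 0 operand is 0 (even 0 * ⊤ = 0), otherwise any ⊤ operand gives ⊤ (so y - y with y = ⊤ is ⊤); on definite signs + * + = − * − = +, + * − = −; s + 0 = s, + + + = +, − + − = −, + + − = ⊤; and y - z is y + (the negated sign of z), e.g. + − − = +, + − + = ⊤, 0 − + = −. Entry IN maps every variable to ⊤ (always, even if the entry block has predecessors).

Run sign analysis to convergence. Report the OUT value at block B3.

Answer: {a: ⊤, b: ⊤, c: +, d: +, e: ⊤, f: +}

Trace:
Per-block solution:
  B0:  IN=(all ⊤)  OUT={c:+; rest ⊤}
  B1:  IN={c:+; rest ⊤}  OUT={c:+, f:+; rest ⊤}
  B2:  IN={c:+, f:+; rest ⊤}  OUT={c:+, f:+; rest ⊤}
  B3:  IN={c:+, f:+; rest ⊤}  OUT={c:+, d:+, f:+; rest ⊤}
  B4:  IN={c:+, d:+, f:+; rest ⊤}  OUT={c:+, d:+, e:+, f:+; rest ⊤}
  B5:  IN={c:+, d:+, e:+, f:+; rest ⊤}  OUT={a:+, c:+, d:+, e:+, f:+; rest ⊤}
  B6:  IN={a:+, c:+, d:+, e:+, f:+; rest ⊤}  OUT={a:+, c:+, d:+, e:+, f:+; rest ⊤}

Merge at B3: IN[B3] = OUT[B2] = {a: ⊤, b: ⊤, c: +, d: ⊤, e: ⊤, f: +}
Applying B3's transfer function to that IN value gives OUT[B3] (row B3 above).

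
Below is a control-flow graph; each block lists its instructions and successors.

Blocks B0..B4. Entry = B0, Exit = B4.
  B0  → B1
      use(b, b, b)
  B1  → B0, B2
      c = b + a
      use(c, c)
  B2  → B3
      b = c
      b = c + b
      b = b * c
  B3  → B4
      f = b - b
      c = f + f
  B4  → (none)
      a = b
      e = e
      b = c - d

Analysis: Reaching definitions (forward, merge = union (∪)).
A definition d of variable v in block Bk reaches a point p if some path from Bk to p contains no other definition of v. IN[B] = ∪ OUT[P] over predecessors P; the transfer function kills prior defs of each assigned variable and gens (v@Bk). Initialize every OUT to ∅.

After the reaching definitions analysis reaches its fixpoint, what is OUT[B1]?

Fixpoint table:
  B0:   IN={c@B1}   OUT={c@B1}
  B1:   IN={c@B1}   OUT={c@B1}
  B2:   IN={c@B1}   OUT={b@B2, c@B1}
  B3:   IN={b@B2, c@B1}   OUT={b@B2, c@B3, f@B3}
  B4:   IN={b@B2, c@B3, f@B3}   OUT={a@B4, b@B4, c@B3, e@B4, f@B3}

Merge at B1: IN[B1] = OUT[B0] = {c@B1}
Applying B1's transfer function to that IN value gives OUT[B1] (row B1 above).

Answer: {c@B1}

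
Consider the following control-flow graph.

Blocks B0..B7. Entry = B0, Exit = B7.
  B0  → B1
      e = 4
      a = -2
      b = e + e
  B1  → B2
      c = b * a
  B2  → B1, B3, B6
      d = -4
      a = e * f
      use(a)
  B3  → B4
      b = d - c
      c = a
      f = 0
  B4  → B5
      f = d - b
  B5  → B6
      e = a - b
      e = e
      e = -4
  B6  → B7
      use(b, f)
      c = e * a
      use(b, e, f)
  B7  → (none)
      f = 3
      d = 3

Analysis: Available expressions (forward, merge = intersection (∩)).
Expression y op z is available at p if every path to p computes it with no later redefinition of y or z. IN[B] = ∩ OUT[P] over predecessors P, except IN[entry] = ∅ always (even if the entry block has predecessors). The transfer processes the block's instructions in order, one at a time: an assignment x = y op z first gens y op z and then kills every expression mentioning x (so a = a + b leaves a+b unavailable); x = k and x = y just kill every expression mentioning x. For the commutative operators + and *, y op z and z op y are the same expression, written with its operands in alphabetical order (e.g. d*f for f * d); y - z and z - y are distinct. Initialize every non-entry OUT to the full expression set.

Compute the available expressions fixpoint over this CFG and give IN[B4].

Per-block solution:
  B0:   IN={}   OUT={e+e}
  B1:   IN={e+e}   OUT={a*b, e+e}
  B2:   IN={a*b, e+e}   OUT={e*f, e+e}
  B3:   IN={e*f, e+e}   OUT={e+e}
  B4:   IN={e+e}   OUT={d-b, e+e}
  B5:   IN={d-b, e+e}   OUT={a-b, d-b}
  B6:   IN={}   OUT={a*e}
  B7:   IN={a*e}   OUT={a*e}

Merge at B4: IN[B4] = OUT[B3] = {e+e}

Answer: {e+e}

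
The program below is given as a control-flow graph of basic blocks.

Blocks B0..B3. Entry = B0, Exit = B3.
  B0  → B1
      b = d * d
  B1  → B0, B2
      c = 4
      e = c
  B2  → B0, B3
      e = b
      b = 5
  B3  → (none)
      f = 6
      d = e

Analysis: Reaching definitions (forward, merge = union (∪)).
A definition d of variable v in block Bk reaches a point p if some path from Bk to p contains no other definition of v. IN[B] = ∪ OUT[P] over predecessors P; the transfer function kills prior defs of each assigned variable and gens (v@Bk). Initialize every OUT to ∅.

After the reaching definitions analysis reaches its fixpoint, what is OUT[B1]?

Answer: {b@B0, c@B1, e@B1}

Derivation:
Fixpoint table:
  B0: | IN={b@B0, b@B2, c@B1, e@B1, e@B2} | OUT={b@B0, c@B1, e@B1, e@B2}
  B1: | IN={b@B0, c@B1, e@B1, e@B2} | OUT={b@B0, c@B1, e@B1}
  B2: | IN={b@B0, c@B1, e@B1} | OUT={b@B2, c@B1, e@B2}
  B3: | IN={b@B2, c@B1, e@B2} | OUT={b@B2, c@B1, d@B3, e@B2, f@B3}

Merge at B1: IN[B1] = OUT[B0] = {b@B0, c@B1, e@B1, e@B2}
Applying B1's transfer function to that IN value gives OUT[B1] (row B1 above).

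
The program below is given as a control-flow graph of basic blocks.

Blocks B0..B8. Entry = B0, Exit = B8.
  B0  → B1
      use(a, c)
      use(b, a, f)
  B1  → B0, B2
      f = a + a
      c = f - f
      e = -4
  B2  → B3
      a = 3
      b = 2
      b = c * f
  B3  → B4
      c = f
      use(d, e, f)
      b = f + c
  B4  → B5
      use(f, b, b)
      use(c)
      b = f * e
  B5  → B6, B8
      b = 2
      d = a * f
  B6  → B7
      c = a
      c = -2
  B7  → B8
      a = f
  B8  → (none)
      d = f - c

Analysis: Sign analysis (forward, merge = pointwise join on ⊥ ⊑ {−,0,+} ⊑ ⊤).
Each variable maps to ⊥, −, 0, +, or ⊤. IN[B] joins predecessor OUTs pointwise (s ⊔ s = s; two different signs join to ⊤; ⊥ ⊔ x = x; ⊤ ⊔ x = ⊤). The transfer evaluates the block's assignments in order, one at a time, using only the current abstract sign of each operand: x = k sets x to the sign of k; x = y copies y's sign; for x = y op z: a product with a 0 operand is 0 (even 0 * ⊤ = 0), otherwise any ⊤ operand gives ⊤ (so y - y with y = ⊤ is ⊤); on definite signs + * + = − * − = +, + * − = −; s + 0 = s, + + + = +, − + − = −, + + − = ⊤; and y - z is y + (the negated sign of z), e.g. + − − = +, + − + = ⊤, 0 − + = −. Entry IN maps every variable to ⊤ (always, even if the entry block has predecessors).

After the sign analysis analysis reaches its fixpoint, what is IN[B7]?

Answer: {a: +, b: +, c: -, d: ⊤, e: -, f: ⊤}

Derivation:
Converged values:
  B0:   IN=(all ⊤)   OUT=(all ⊤)
  B1:   IN=(all ⊤)   OUT={e:-; rest ⊤}
  B2:   IN={e:-; rest ⊤}   OUT={a:+, e:-; rest ⊤}
  B3:   IN={a:+, e:-; rest ⊤}   OUT={a:+, e:-; rest ⊤}
  B4:   IN={a:+, e:-; rest ⊤}   OUT={a:+, e:-; rest ⊤}
  B5:   IN={a:+, e:-; rest ⊤}   OUT={a:+, b:+, e:-; rest ⊤}
  B6:   IN={a:+, b:+, e:-; rest ⊤}   OUT={a:+, b:+, c:-, e:-; rest ⊤}
  B7:   IN={a:+, b:+, c:-, e:-; rest ⊤}   OUT={b:+, c:-, e:-; rest ⊤}
  B8:   IN={b:+, e:-; rest ⊤}   OUT={b:+, e:-; rest ⊤}

Merge at B7: IN[B7] = OUT[B6] = {a: +, b: +, c: -, d: ⊤, e: -, f: ⊤}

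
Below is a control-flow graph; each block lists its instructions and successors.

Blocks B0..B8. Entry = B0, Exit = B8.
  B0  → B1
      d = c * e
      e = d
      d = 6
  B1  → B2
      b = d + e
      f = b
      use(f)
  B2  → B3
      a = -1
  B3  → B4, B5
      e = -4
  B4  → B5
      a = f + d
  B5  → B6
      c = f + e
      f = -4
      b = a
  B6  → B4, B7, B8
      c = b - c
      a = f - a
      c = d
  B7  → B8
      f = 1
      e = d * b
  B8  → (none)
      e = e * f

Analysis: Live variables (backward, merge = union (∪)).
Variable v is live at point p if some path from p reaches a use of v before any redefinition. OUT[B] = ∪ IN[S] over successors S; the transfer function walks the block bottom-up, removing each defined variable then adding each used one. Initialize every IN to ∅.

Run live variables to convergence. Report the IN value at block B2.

Answer: {d, f}

Derivation:
Per-block solution:
  B0:   IN={c, e}   OUT={d, e}
  B1:   IN={d, e}   OUT={d, f}
  B2:   IN={d, f}   OUT={a, d, f}
  B3:   IN={a, d, f}   OUT={a, d, e, f}
  B4:   IN={d, e, f}   OUT={a, d, e, f}
  B5:   IN={a, d, e, f}   OUT={a, b, c, d, e, f}
  B6:   IN={a, b, c, d, e, f}   OUT={b, d, e, f}
  B7:   IN={b, d}   OUT={e, f}
  B8:   IN={e, f}   OUT={}

Merge at B2: OUT[B2] = IN[B3] = {a, d, f}
Applying B2's transfer function to that OUT value gives IN[B2] (row B2 above).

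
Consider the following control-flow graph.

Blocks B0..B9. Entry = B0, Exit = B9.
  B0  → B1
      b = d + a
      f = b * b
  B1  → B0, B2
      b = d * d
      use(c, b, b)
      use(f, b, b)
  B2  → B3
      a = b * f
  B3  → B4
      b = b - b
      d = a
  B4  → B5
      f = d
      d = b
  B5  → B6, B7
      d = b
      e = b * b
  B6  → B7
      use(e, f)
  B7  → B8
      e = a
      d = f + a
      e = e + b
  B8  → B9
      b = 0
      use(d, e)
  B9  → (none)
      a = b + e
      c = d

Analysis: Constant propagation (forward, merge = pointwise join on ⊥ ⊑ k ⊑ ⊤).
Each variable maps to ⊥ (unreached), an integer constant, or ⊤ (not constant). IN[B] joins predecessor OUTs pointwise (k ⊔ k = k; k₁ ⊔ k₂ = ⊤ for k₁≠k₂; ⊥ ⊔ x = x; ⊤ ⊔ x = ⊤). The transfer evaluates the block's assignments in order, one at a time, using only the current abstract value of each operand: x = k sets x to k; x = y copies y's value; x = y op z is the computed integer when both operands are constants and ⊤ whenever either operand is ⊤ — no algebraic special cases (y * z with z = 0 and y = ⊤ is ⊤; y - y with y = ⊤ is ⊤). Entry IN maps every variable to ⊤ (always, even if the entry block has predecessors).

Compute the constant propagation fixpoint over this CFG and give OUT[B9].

Per-block solution:
  B0:   IN=(all ⊤)   OUT=(all ⊤)
  B1:   IN=(all ⊤)   OUT=(all ⊤)
  B2:   IN=(all ⊤)   OUT=(all ⊤)
  B3:   IN=(all ⊤)   OUT=(all ⊤)
  B4:   IN=(all ⊤)   OUT=(all ⊤)
  B5:   IN=(all ⊤)   OUT=(all ⊤)
  B6:   IN=(all ⊤)   OUT=(all ⊤)
  B7:   IN=(all ⊤)   OUT=(all ⊤)
  B8:   IN=(all ⊤)   OUT={b:0; rest ⊤}
  B9:   IN={b:0; rest ⊤}   OUT={b:0; rest ⊤}

Merge at B9: IN[B9] = OUT[B8] = {a: ⊤, b: 0, c: ⊤, d: ⊤, e: ⊤, f: ⊤}
Applying B9's transfer function to that IN value gives OUT[B9] (row B9 above).

Answer: {a: ⊤, b: 0, c: ⊤, d: ⊤, e: ⊤, f: ⊤}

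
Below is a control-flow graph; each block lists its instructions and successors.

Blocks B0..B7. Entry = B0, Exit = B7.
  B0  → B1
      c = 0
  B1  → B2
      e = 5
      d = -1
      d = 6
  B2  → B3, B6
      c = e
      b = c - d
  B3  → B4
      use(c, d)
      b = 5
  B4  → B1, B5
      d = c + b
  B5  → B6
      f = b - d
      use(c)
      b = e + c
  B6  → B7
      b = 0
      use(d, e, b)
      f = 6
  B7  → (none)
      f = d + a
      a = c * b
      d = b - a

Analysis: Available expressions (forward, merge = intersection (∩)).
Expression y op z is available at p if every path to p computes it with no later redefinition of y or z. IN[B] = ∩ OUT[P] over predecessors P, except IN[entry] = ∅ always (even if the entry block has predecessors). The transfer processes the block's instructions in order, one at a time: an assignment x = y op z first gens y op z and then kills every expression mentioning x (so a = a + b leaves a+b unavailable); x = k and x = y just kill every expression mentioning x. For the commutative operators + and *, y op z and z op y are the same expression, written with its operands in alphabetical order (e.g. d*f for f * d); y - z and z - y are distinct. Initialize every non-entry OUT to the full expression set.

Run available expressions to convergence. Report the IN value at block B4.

Fixpoint table:
  B0:   IN={}   OUT={}
  B1:   IN={}   OUT={}
  B2:   IN={}   OUT={c-d}
  B3:   IN={c-d}   OUT={c-d}
  B4:   IN={c-d}   OUT={b+c}
  B5:   IN={b+c}   OUT={c+e}
  B6:   IN={}   OUT={}
  B7:   IN={}   OUT={b*c, b-a}

Merge at B4: IN[B4] = OUT[B3] = {c-d}

Answer: {c-d}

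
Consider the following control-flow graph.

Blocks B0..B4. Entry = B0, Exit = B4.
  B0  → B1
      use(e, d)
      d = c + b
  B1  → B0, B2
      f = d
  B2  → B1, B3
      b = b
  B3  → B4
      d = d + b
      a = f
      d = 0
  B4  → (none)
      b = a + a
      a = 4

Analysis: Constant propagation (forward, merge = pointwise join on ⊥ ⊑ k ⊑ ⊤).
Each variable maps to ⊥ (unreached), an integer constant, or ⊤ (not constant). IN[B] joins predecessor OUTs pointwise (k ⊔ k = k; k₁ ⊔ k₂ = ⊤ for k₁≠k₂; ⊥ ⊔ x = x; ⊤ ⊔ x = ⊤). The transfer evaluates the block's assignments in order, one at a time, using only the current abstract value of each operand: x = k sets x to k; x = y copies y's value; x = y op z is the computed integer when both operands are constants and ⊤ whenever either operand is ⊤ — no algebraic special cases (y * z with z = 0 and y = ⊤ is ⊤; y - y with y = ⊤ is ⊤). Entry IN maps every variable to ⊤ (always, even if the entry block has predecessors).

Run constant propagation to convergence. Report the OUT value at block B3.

Fixpoint table:
  B0:   IN=(all ⊤)   OUT=(all ⊤)
  B1:   IN=(all ⊤)   OUT=(all ⊤)
  B2:   IN=(all ⊤)   OUT=(all ⊤)
  B3:   IN=(all ⊤)   OUT={d:0; rest ⊤}
  B4:   IN={d:0; rest ⊤}   OUT={a:4, d:0; rest ⊤}

Merge at B3: IN[B3] = OUT[B2] = {a: ⊤, b: ⊤, c: ⊤, d: ⊤, e: ⊤, f: ⊤}
Applying B3's transfer function to that IN value gives OUT[B3] (row B3 above).

Answer: {a: ⊤, b: ⊤, c: ⊤, d: 0, e: ⊤, f: ⊤}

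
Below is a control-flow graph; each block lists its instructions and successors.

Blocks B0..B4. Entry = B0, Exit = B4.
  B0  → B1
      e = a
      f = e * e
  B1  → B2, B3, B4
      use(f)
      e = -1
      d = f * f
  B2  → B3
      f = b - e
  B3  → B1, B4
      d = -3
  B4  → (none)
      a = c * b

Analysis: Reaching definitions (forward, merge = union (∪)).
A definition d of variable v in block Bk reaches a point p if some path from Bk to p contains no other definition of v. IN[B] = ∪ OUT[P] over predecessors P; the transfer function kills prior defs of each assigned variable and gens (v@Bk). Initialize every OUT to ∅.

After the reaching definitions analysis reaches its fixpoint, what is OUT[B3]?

Converged values:
  B0: | IN={} | OUT={e@B0, f@B0}
  B1: | IN={d@B3, e@B0, e@B1, f@B0, f@B2} | OUT={d@B1, e@B1, f@B0, f@B2}
  B2: | IN={d@B1, e@B1, f@B0, f@B2} | OUT={d@B1, e@B1, f@B2}
  B3: | IN={d@B1, e@B1, f@B0, f@B2} | OUT={d@B3, e@B1, f@B0, f@B2}
  B4: | IN={d@B1, d@B3, e@B1, f@B0, f@B2} | OUT={a@B4, d@B1, d@B3, e@B1, f@B0, f@B2}

Merge at B3: IN[B3] = OUT[B1] ⊔ OUT[B2] = {d@B1, e@B1, f@B0, f@B2}
Applying B3's transfer function to that IN value gives OUT[B3] (row B3 above).

Answer: {d@B3, e@B1, f@B0, f@B2}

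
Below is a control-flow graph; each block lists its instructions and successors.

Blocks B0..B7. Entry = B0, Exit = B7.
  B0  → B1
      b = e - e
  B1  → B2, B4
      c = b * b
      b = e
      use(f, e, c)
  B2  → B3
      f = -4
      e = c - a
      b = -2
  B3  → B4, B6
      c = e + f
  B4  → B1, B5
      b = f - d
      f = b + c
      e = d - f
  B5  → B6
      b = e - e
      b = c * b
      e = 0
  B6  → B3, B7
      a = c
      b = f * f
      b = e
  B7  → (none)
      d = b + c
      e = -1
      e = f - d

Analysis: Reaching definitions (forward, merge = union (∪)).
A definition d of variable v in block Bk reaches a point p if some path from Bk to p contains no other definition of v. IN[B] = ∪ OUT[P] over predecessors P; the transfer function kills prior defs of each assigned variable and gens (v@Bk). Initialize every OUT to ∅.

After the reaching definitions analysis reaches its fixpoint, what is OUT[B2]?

Per-block solution:
  B0: | IN={} | OUT={b@B0}
  B1: | IN={a@B6, b@B0, b@B4, c@B1, c@B3, e@B4, f@B4} | OUT={a@B6, b@B1, c@B1, e@B4, f@B4}
  B2: | IN={a@B6, b@B1, c@B1, e@B4, f@B4} | OUT={a@B6, b@B2, c@B1, e@B2, f@B2}
  B3: | IN={a@B6, b@B2, b@B6, c@B1, c@B3, e@B2, e@B5, f@B2, f@B4} | OUT={a@B6, b@B2, b@B6, c@B3, e@B2, e@B5, f@B2, f@B4}
  B4: | IN={a@B6, b@B1, b@B2, b@B6, c@B1, c@B3, e@B2, e@B4, e@B5, f@B2, f@B4} | OUT={a@B6, b@B4, c@B1, c@B3, e@B4, f@B4}
  B5: | IN={a@B6, b@B4, c@B1, c@B3, e@B4, f@B4} | OUT={a@B6, b@B5, c@B1, c@B3, e@B5, f@B4}
  B6: | IN={a@B6, b@B2, b@B5, b@B6, c@B1, c@B3, e@B2, e@B5, f@B2, f@B4} | OUT={a@B6, b@B6, c@B1, c@B3, e@B2, e@B5, f@B2, f@B4}
  B7: | IN={a@B6, b@B6, c@B1, c@B3, e@B2, e@B5, f@B2, f@B4} | OUT={a@B6, b@B6, c@B1, c@B3, d@B7, e@B7, f@B2, f@B4}

Merge at B2: IN[B2] = OUT[B1] = {a@B6, b@B1, c@B1, e@B4, f@B4}
Applying B2's transfer function to that IN value gives OUT[B2] (row B2 above).

Answer: {a@B6, b@B2, c@B1, e@B2, f@B2}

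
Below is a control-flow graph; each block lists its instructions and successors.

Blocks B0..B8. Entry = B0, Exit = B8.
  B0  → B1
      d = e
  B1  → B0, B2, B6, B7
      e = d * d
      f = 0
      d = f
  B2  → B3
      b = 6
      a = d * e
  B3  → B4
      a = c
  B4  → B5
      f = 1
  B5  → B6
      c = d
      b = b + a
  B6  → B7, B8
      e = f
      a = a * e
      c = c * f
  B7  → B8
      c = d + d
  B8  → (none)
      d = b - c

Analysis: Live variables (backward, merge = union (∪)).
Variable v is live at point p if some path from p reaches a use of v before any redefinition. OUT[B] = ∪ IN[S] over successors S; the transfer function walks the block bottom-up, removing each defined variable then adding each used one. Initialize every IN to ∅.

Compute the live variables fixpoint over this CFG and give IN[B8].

Converged values:
  B0:  IN={a, b, c, e}  OUT={a, b, c, d}
  B1:  IN={a, b, c, d}  OUT={a, b, c, d, e, f}
  B2:  IN={c, d, e}  OUT={b, c, d}
  B3:  IN={b, c, d}  OUT={a, b, d}
  B4:  IN={a, b, d}  OUT={a, b, d, f}
  B5:  IN={a, b, d, f}  OUT={a, b, c, d, f}
  B6:  IN={a, b, c, d, f}  OUT={b, c, d}
  B7:  IN={b, d}  OUT={b, c}
  B8:  IN={b, c}  OUT={}

B8 is the boundary node: OUT[B8] = {}
Applying B8's transfer function to that OUT value gives IN[B8] (row B8 above).

Answer: {b, c}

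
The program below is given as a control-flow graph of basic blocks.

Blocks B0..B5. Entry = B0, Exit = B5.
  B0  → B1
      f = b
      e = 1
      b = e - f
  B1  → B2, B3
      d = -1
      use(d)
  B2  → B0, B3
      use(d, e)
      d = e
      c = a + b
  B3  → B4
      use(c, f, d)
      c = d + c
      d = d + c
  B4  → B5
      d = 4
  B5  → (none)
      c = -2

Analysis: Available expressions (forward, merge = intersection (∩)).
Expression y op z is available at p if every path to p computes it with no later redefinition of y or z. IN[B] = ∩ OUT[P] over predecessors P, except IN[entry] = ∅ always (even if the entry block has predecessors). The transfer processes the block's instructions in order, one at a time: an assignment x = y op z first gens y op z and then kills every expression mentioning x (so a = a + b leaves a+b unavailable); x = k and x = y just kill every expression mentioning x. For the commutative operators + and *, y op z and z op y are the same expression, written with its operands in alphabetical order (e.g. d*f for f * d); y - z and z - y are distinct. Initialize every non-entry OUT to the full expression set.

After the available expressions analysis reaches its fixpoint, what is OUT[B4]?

Fixpoint table:
  B0:  IN={}  OUT={e-f}
  B1:  IN={e-f}  OUT={e-f}
  B2:  IN={e-f}  OUT={a+b, e-f}
  B3:  IN={e-f}  OUT={e-f}
  B4:  IN={e-f}  OUT={e-f}
  B5:  IN={e-f}  OUT={e-f}

Merge at B4: IN[B4] = OUT[B3] = {e-f}
Applying B4's transfer function to that IN value gives OUT[B4] (row B4 above).

Answer: {e-f}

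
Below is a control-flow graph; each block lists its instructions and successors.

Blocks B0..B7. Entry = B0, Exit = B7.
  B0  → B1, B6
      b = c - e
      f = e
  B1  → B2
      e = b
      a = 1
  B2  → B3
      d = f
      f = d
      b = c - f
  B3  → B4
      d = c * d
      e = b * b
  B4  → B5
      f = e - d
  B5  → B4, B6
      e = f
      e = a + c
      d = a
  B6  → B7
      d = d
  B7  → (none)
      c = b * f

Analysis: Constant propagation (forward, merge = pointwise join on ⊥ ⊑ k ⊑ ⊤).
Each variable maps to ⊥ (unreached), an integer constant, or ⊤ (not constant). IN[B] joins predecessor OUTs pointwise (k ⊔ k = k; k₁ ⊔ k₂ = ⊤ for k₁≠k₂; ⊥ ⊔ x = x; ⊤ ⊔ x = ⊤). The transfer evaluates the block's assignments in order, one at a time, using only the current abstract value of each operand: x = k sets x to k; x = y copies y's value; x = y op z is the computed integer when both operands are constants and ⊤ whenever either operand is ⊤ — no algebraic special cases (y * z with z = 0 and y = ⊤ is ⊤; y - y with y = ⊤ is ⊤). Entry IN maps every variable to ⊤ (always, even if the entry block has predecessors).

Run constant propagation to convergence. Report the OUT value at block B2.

Answer: {a: 1, b: ⊤, c: ⊤, d: ⊤, e: ⊤, f: ⊤}

Derivation:
Converged values:
  B0:  IN=(all ⊤)  OUT=(all ⊤)
  B1:  IN=(all ⊤)  OUT={a:1; rest ⊤}
  B2:  IN={a:1; rest ⊤}  OUT={a:1; rest ⊤}
  B3:  IN={a:1; rest ⊤}  OUT={a:1; rest ⊤}
  B4:  IN={a:1; rest ⊤}  OUT={a:1; rest ⊤}
  B5:  IN={a:1; rest ⊤}  OUT={a:1, d:1; rest ⊤}
  B6:  IN=(all ⊤)  OUT=(all ⊤)
  B7:  IN=(all ⊤)  OUT=(all ⊤)

Merge at B2: IN[B2] = OUT[B1] = {a: 1, b: ⊤, c: ⊤, d: ⊤, e: ⊤, f: ⊤}
Applying B2's transfer function to that IN value gives OUT[B2] (row B2 above).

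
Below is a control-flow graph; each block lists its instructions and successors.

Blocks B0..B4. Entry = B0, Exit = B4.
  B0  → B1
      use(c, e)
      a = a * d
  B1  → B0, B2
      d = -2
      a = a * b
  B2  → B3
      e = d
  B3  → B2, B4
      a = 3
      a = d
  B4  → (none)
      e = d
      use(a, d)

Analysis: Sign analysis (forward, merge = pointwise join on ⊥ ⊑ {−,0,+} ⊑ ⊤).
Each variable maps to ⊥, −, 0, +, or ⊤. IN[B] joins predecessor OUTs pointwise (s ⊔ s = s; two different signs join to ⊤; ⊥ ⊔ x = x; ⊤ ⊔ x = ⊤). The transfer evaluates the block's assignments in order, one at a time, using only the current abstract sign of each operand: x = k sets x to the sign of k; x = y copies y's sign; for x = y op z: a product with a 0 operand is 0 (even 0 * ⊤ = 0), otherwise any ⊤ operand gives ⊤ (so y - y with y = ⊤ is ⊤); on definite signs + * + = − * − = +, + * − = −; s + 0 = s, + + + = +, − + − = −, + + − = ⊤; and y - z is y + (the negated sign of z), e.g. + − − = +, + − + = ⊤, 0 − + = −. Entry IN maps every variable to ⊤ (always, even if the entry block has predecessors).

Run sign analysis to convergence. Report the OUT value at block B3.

Answer: {a: -, b: ⊤, c: ⊤, d: -, e: -, f: ⊤}

Derivation:
Converged values:
  B0:   IN=(all ⊤)   OUT=(all ⊤)
  B1:   IN=(all ⊤)   OUT={d:-; rest ⊤}
  B2:   IN={d:-; rest ⊤}   OUT={d:-, e:-; rest ⊤}
  B3:   IN={d:-, e:-; rest ⊤}   OUT={a:-, d:-, e:-; rest ⊤}
  B4:   IN={a:-, d:-, e:-; rest ⊤}   OUT={a:-, d:-, e:-; rest ⊤}

Merge at B3: IN[B3] = OUT[B2] = {a: ⊤, b: ⊤, c: ⊤, d: -, e: -, f: ⊤}
Applying B3's transfer function to that IN value gives OUT[B3] (row B3 above).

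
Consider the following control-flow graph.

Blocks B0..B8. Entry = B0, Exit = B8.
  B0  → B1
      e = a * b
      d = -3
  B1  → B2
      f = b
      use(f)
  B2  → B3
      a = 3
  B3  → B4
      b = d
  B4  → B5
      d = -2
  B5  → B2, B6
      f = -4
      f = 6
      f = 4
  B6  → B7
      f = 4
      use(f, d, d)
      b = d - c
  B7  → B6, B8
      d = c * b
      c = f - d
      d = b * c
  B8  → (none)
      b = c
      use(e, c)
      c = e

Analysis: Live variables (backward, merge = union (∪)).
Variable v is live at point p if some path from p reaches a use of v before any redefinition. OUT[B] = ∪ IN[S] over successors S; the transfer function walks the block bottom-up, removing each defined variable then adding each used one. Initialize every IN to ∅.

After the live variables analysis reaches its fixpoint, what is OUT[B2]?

Answer: {c, d, e}

Derivation:
Fixpoint table:
  B0: | IN={a, b, c} | OUT={b, c, d, e}
  B1: | IN={b, c, d, e} | OUT={c, d, e}
  B2: | IN={c, d, e} | OUT={c, d, e}
  B3: | IN={c, d, e} | OUT={c, e}
  B4: | IN={c, e} | OUT={c, d, e}
  B5: | IN={c, d, e} | OUT={c, d, e}
  B6: | IN={c, d, e} | OUT={b, c, e, f}
  B7: | IN={b, c, e, f} | OUT={c, d, e}
  B8: | IN={c, e} | OUT={}

Merge at B2: OUT[B2] = IN[B3] = {c, d, e}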